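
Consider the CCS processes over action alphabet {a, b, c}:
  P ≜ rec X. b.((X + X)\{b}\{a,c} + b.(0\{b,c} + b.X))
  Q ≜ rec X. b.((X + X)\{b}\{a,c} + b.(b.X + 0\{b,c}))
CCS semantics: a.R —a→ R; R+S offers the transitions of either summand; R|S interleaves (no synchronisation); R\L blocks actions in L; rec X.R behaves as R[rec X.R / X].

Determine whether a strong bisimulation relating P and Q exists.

YES

P's transition system — 3 states:
  s0 = rec X. b.((X + X)\{b}\{a,c} + b.(0\{b,c} + b.X)) ⊢ =b=> s1
  s1 = ((rec X. b.((X + X)\{b}\{a,c} + b.(0\{b,c} + b.X))) + (rec X. b.((X + X)\{b}\{a,c} + b.(0\{b,c} + b.X))))\{b}\{a,c} + b.(0\{b,c} + b.(rec X. b.((X + X)\{b}\{a,c} + b.(0\{b,c} + b.X)))) ⊢ =b=> s2
  s2 = 0\{b,c} + b.(rec X. b.((X + X)\{b}\{a,c} + b.(0\{b,c} + b.X))) ⊢ =b=> s0
Q's transition system — 3 states:
  t0 = rec X. b.((X + X)\{b}\{a,c} + b.(b.X + 0\{b,c})) ⊢ =b=> t1
  t1 = ((rec X. b.((X + X)\{b}\{a,c} + b.(b.X + 0\{b,c}))) + (rec X. b.((X + X)\{b}\{a,c} + b.(b.X + 0\{b,c}))))\{b}\{a,c} + b.(b.(rec X. b.((X + X)\{b}\{a,c} + b.(b.X + 0\{b,c}))) + 0\{b,c}) ⊢ =b=> t2
  t2 = b.(rec X. b.((X + X)\{b}\{a,c} + b.(b.X + 0\{b,c}))) + 0\{b,c} ⊢ =b=> t0
Bisimilarity quotient blocks:
  B0 = {s0, s1, s2, t0, t1, t2}
s0 ∈ B0, t0 ∈ B0 → same block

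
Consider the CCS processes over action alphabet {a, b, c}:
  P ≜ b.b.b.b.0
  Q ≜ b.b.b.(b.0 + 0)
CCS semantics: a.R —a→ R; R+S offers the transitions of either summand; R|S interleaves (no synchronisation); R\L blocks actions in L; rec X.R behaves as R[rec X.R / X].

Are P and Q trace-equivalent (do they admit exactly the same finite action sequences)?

trace-equivalent

P's transition system — 5 states:
  u0 = b.b.b.b.0 has moves —b→ u1
  u1 = b.b.b.0 has moves —b→ u2
  u2 = b.b.0 has moves —b→ u3
  u3 = b.0 has moves —b→ u4
  u4 = 0 has moves ∅
Q's transition system — 5 states:
  v0 = b.b.b.(b.0 + 0) has moves —b→ v1
  v1 = b.b.(b.0 + 0) has moves —b→ v2
  v2 = b.(b.0 + 0) has moves —b→ v3
  v3 = b.0 + 0 has moves —b→ v4
  v4 = 0 has moves ∅
Bisimilarity quotient blocks:
  B0 = {u0, v0}
  B1 = {u1, v1}
  B2 = {u2, v2}
  B3 = {u3, v3}
  B4 = {u4, v4}
u0 ∈ B0, v0 ∈ B0 → same block
Bisimilar ⇒ trace-equivalent.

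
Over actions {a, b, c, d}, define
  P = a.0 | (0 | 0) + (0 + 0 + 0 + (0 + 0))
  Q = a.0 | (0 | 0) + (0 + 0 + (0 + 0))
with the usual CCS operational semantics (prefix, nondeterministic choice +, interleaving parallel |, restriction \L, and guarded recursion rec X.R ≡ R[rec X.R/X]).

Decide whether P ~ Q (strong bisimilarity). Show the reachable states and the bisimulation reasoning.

Reachable graph of P (2 states):
  m0 = a.0 | (0 | 0) + (0 + 0 + 0 + (0 + 0)) :: =a=> m1
  m1 = 0 | (0 | 0) :: deadlocked
Reachable graph of Q (2 states):
  n0 = a.0 | (0 | 0) + (0 + 0 + (0 + 0)) :: =a=> n1
  n1 = 0 | (0 | 0) :: deadlocked
Coarsest stable partition (strong bisimilarity classes):
  B0 = {m0, n0}
  B1 = {m1, n1}
m0 ∈ B0, n0 ∈ B0 → same block

P ~ Q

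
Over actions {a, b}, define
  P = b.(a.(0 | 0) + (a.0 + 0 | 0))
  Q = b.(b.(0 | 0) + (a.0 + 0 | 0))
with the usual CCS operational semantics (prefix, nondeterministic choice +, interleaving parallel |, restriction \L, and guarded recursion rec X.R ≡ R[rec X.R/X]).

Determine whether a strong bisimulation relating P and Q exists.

LTS(P): 4 reachable states
  s0 = b.(a.(0 | 0) + (a.0 + 0 | 0)) :: —b→ s1
  s1 = a.(0 | 0) + (a.0 + 0 | 0) :: —a→ s2, —a→ s3
  s2 = 0 :: ·
  s3 = 0 | 0 :: ·
LTS(Q): 4 reachable states
  t0 = b.(b.(0 | 0) + (a.0 + 0 | 0)) :: —b→ t1
  t1 = b.(0 | 0) + (a.0 + 0 | 0) :: —a→ t2, —b→ t3
  t2 = 0 :: ·
  t3 = 0 | 0 :: ·
Partition-refinement fixed point:
  B0 = {s0}
  B1 = {s1}
  B2 = {s2, s3, t2, t3}
  B3 = {t0}
  B4 = {t1}
s0 ∈ B0, t0 ∈ B3 → different blocks

not bisimilar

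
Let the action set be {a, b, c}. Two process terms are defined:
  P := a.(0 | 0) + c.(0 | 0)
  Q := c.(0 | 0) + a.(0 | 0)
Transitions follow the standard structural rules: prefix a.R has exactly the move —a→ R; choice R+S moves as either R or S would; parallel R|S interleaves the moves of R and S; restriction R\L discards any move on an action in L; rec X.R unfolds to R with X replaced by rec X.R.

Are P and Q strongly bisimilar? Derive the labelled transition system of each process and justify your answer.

P's transition system — 2 states:
  s0 = a.(0 | 0) + c.(0 | 0) → --a--▸ s1, --c--▸ s1
  s1 = 0 | 0 → (no moves)
Q's transition system — 2 states:
  t0 = c.(0 | 0) + a.(0 | 0) → --a--▸ t1, --c--▸ t1
  t1 = 0 | 0 → (no moves)
Partition-refinement fixed point:
  B0 = {s0, t0}
  B1 = {s1, t1}
s0 ∈ B0, t0 ∈ B0 → same block

P ~ Q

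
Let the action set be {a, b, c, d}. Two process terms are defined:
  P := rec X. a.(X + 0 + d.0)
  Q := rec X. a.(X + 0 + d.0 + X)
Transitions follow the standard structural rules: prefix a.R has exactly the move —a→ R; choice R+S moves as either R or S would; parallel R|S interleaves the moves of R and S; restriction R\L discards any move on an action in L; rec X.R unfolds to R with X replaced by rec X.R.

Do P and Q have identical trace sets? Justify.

Reachable graph of P (3 states):
  s0 = rec X. a.(X + 0 + d.0) | --a--▸ s1
  s1 = (rec X. a.(X + 0 + d.0)) + 0 + d.0 | --a--▸ s1, --d--▸ s2
  s2 = 0 | ∅
Reachable graph of Q (3 states):
  t0 = rec X. a.(X + 0 + d.0 + X) | --a--▸ t1
  t1 = (rec X. a.(X + 0 + d.0 + X)) + 0 + d.0 + (rec X. a.(X + 0 + d.0 + X)) | --a--▸ t1, --d--▸ t2
  t2 = 0 | ∅
Bisimilarity quotient blocks:
  B0 = {s0, t0}
  B1 = {s1, t1}
  B2 = {s2, t2}
s0 ∈ B0, t0 ∈ B0 → same block
Bisimilar ⇒ trace-equivalent.

traces(P) = traces(Q)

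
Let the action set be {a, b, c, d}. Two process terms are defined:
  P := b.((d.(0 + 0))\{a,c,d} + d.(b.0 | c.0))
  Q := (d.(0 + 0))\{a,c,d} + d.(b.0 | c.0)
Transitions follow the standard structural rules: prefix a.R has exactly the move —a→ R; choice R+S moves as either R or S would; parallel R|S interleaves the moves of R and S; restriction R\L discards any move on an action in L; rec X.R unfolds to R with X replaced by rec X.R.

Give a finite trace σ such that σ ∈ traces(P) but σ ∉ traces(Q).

Reachable graph of P (6 states):
  m0 = b.((d.(0 + 0))\{a,c,d} + d.(b.0 | c.0)) :: —b→ m1
  m1 = (d.(0 + 0))\{a,c,d} + d.(b.0 | c.0) :: —d→ m2
  m2 = b.0 | c.0 :: —b→ m3, —c→ m4
  m3 = 0 | c.0 :: —c→ m5
  m4 = b.0 | 0 :: —b→ m5
  m5 = 0 | 0 :: stopped
Reachable graph of Q (5 states):
  n0 = (d.(0 + 0))\{a,c,d} + d.(b.0 | c.0) :: —d→ n1
  n1 = b.0 | c.0 :: —b→ n2, —c→ n3
  n2 = 0 | c.0 :: —c→ n4
  n3 = b.0 | 0 :: —b→ n4
  n4 = 0 | 0 :: stopped
Run σ = ⟨b⟩ on P: start {m0}
  after b @ step 1: {m1}
  ✓ P
Run σ = ⟨b⟩ on Q: start {n0}
  after b @ step 1: no successor for Q

b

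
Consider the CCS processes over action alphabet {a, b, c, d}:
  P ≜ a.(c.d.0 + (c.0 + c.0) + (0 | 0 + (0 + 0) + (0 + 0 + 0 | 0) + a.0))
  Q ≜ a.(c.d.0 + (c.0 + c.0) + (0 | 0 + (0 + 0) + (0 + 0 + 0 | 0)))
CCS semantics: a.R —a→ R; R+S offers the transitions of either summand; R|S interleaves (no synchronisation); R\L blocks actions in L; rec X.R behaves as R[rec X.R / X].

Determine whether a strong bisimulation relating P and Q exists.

P ≁ Q

Reachable graph of P (4 states):
  m0 = a.(c.d.0 + (c.0 + c.0) + (0 | 0 + (0 + 0) + (0 + 0 + 0 | 0) + a.0)) :: —a→ m1
  m1 = c.d.0 + (c.0 + c.0) + (0 | 0 + (0 + 0) + (0 + 0 + 0 | 0) + a.0) :: —a→ m2, —c→ m2, —c→ m3
  m2 = 0 :: deadlocked
  m3 = d.0 :: —d→ m2
Reachable graph of Q (4 states):
  n0 = a.(c.d.0 + (c.0 + c.0) + (0 | 0 + (0 + 0) + (0 + 0 + 0 | 0))) :: —a→ n1
  n1 = c.d.0 + (c.0 + c.0) + (0 | 0 + (0 + 0) + (0 + 0 + 0 | 0)) :: —c→ n2, —c→ n3
  n2 = 0 :: deadlocked
  n3 = d.0 :: —d→ n2
Partition-refinement fixed point:
  B0 = {m0}
  B1 = {m1}
  B2 = {m2, n2}
  B3 = {m3, n3}
  B4 = {n0}
  B5 = {n1}
m0 ∈ B0, n0 ∈ B4 → different blocks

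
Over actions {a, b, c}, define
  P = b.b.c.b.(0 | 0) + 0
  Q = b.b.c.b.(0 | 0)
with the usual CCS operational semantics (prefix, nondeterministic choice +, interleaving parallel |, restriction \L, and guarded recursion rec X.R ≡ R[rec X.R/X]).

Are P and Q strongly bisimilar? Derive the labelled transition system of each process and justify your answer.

bisimilar

P's transition system — 5 states:
  m0 = b.b.c.b.(0 | 0) + 0 → —b→ m1
  m1 = b.c.b.(0 | 0) → —b→ m2
  m2 = c.b.(0 | 0) → —c→ m3
  m3 = b.(0 | 0) → —b→ m4
  m4 = 0 | 0 → (no moves)
Q's transition system — 5 states:
  n0 = b.b.c.b.(0 | 0) → —b→ n1
  n1 = b.c.b.(0 | 0) → —b→ n2
  n2 = c.b.(0 | 0) → —c→ n3
  n3 = b.(0 | 0) → —b→ n4
  n4 = 0 | 0 → (no moves)
Coarsest stable partition (strong bisimilarity classes):
  B0 = {m0, n0}
  B1 = {m1, n1}
  B2 = {m2, n2}
  B3 = {m3, n3}
  B4 = {m4, n4}
m0 ∈ B0, n0 ∈ B0 → same block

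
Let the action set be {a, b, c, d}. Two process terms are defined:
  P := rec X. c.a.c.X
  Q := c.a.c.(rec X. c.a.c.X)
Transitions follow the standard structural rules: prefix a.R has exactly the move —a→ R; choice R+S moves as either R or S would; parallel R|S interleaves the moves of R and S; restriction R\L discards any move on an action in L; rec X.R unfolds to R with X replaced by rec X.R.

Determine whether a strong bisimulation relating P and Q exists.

P's transition system — 3 states:
  u0 = rec X. c.a.c.X → —c→ u1
  u1 = a.c.(rec X. c.a.c.X) → —a→ u2
  u2 = c.(rec X. c.a.c.X) → —c→ u0
Q's transition system — 4 states:
  v0 = c.a.c.(rec X. c.a.c.X) → —c→ v1
  v1 = a.c.(rec X. c.a.c.X) → —a→ v2
  v2 = c.(rec X. c.a.c.X) → —c→ v3
  v3 = rec X. c.a.c.X → —c→ v1
Partition-refinement fixed point:
  B0 = {u0, v0, v3}
  B1 = {u1, v1}
  B2 = {u2, v2}
u0 ∈ B0, v0 ∈ B0 → same block

P ~ Q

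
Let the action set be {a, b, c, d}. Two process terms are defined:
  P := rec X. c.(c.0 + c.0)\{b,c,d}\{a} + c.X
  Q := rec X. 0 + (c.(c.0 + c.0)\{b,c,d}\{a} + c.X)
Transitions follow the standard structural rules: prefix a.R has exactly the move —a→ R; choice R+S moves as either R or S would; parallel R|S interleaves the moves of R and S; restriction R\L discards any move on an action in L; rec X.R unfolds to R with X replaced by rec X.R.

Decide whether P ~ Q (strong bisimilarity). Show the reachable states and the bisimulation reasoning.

LTS(P): 2 reachable states
  m0 = rec X. c.(c.0 + c.0)\{b,c,d}\{a} + c.X has moves -c-> m0, -c-> m1
  m1 = (c.0 + c.0)\{b,c,d}\{a} has moves ∅
LTS(Q): 2 reachable states
  n0 = rec X. 0 + (c.(c.0 + c.0)\{b,c,d}\{a} + c.X) has moves -c-> n0, -c-> n1
  n1 = (c.0 + c.0)\{b,c,d}\{a} has moves ∅
Partition-refinement fixed point:
  B0 = {m0, n0}
  B1 = {m1, n1}
m0 ∈ B0, n0 ∈ B0 → same block

P ~ Q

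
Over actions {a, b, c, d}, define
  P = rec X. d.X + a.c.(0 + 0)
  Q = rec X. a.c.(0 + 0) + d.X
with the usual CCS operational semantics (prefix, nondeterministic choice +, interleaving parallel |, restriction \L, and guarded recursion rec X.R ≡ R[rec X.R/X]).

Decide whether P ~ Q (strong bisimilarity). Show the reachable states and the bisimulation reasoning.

P ~ Q

P's transition system — 3 states:
  s0 = rec X. d.X + a.c.(0 + 0) → -a-> s1, -d-> s0
  s1 = c.(0 + 0) → -c-> s2
  s2 = 0 + 0 → stopped
Q's transition system — 3 states:
  t0 = rec X. a.c.(0 + 0) + d.X → -a-> t1, -d-> t0
  t1 = c.(0 + 0) → -c-> t2
  t2 = 0 + 0 → stopped
Coarsest stable partition (strong bisimilarity classes):
  B0 = {s0, t0}
  B1 = {s1, t1}
  B2 = {s2, t2}
s0 ∈ B0, t0 ∈ B0 → same block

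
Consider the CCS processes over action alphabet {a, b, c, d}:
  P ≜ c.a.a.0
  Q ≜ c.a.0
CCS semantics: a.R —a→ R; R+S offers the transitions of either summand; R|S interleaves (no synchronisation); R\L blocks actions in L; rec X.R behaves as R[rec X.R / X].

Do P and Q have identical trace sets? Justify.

LTS(P): 4 reachable states
  m0 = c.a.a.0 has moves —c→ m1
  m1 = a.a.0 has moves —a→ m2
  m2 = a.0 has moves —a→ m3
  m3 = 0 has moves (no moves)
LTS(Q): 3 reachable states
  n0 = c.a.0 has moves —c→ n1
  n1 = a.0 has moves —a→ n2
  n2 = 0 has moves (no moves)
Run σ = ⟨caa⟩ on P: start {m0}
  step 1 (c): {m1}
  step 2 (a): {m2}
  step 3 (a): {m3}
  P completes σ.
Run σ = ⟨caa⟩ on Q: start {n0}
  step 1 (c): {n1}
  step 2 (a): {n2}
  step 3 (a): ∅ (Q stuck)

trace-distinct — witness ⟨caa⟩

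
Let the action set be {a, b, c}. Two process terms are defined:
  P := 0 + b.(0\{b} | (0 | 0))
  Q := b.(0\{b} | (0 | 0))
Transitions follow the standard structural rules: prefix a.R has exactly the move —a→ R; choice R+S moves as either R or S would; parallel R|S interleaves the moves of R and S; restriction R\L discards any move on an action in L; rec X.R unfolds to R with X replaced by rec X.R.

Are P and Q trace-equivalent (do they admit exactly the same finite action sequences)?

YES

Reachable graph of P (2 states):
  s0 = 0 + b.(0\{b} | (0 | 0)) :: --b--▸ s1
  s1 = 0\{b} | (0 | 0) :: ∅
Reachable graph of Q (2 states):
  t0 = b.(0\{b} | (0 | 0)) :: --b--▸ t1
  t1 = 0\{b} | (0 | 0) :: ∅
Coarsest stable partition (strong bisimilarity classes):
  B0 = {s0, t0}
  B1 = {s1, t1}
s0 ∈ B0, t0 ∈ B0 → same block
Bisimilar ⇒ trace-equivalent.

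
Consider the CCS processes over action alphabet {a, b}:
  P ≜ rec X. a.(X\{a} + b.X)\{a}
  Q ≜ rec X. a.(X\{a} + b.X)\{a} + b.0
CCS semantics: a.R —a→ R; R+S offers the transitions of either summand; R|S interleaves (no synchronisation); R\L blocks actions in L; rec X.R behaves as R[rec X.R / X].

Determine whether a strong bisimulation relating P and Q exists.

P ≁ Q

Reachable graph of P (3 states):
  u0 = rec X. a.(X\{a} + b.X)\{a} :: --a--▸ u1
  u1 = ((rec X. a.(X\{a} + b.X)\{a})\{a} + b.(rec X. a.(X\{a} + b.X)\{a}))\{a} :: --b--▸ u2
  u2 = (rec X. a.(X\{a} + b.X)\{a})\{a} :: stopped
Reachable graph of Q (6 states):
  v0 = rec X. a.(X\{a} + b.X)\{a} + b.0 :: --a--▸ v1, --b--▸ v2
  v1 = ((rec X. a.(X\{a} + b.X)\{a} + b.0)\{a} + b.(rec X. a.(X\{a} + b.X)\{a} + b.0))\{a} :: --b--▸ v3, --b--▸ v4
  v2 = 0 :: stopped
  v3 = (rec X. a.(X\{a} + b.X)\{a} + b.0)\{a} :: --b--▸ v5
  v4 = 0\{a}\{a} :: stopped
  v5 = 0\{a} :: stopped
Partition-refinement fixed point:
  B0 = {u0}
  B1 = {u1, v3}
  B2 = {u2, v2, v4, v5}
  B3 = {v0}
  B4 = {v1}
u0 ∈ B0, v0 ∈ B3 → different blocks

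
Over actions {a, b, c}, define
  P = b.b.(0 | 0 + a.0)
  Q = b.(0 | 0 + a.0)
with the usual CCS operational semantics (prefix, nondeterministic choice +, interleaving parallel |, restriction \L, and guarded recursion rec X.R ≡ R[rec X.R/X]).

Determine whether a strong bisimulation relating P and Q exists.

LTS(P): 4 reachable states
  u0 = b.b.(0 | 0 + a.0) | --b--▸ u1
  u1 = b.(0 | 0 + a.0) | --b--▸ u2
  u2 = 0 | 0 + a.0 | --a--▸ u3
  u3 = 0 | ·
LTS(Q): 3 reachable states
  v0 = b.(0 | 0 + a.0) | --b--▸ v1
  v1 = 0 | 0 + a.0 | --a--▸ v2
  v2 = 0 | ·
Coarsest stable partition (strong bisimilarity classes):
  B0 = {u0}
  B1 = {u1, v0}
  B2 = {u2, v1}
  B3 = {u3, v2}
u0 ∈ B0, v0 ∈ B1 → different blocks

P ≁ Q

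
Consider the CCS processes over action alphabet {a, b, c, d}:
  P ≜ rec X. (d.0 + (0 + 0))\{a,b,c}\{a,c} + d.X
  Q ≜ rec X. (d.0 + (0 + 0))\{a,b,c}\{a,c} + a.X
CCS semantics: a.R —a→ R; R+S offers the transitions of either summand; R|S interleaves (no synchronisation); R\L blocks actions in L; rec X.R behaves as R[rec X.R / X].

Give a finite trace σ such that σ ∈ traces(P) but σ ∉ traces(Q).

LTS(P): 2 reachable states
  p0 = rec X. (d.0 + (0 + 0))\{a,b,c}\{a,c} + d.X has moves —d→ p0, —d→ p1
  p1 = 0\{a,b,c}\{a,c} has moves ·
LTS(Q): 2 reachable states
  q0 = rec X. (d.0 + (0 + 0))\{a,b,c}\{a,c} + a.X has moves —a→ q0, —d→ q1
  q1 = 0\{a,b,c}\{a,c} has moves ·
Trace ⟨dd⟩ through P, begin at {p0}:
  [1] d ⇒ {p0, p1}
  [2] d ⇒ {p0, p1}
  ✓ P
Trace ⟨dd⟩ through Q, begin at {q0}:
  [1] d ⇒ {q1}
  [2] d ⇒ ∅ (Q stuck)

dd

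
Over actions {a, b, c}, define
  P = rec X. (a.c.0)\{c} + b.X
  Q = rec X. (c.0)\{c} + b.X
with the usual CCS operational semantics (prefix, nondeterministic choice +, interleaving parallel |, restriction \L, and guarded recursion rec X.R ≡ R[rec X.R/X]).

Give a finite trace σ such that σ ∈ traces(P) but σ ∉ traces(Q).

Reachable graph of P (2 states):
  m0 = rec X. (a.c.0)\{c} + b.X ⊢ --a--▸ m1, --b--▸ m0
  m1 = (c.0)\{c} ⊢ (no moves)
Reachable graph of Q (1 states):
  n0 = rec X. (c.0)\{c} + b.X ⊢ --b--▸ n0
Trace ⟨a⟩ through P, begin at {m0}:
  step 1 (a): {m1}
  — P admits the full trace.
Trace ⟨a⟩ through Q, begin at {n0}:
  step 1 (a): ∅ (Q stuck)

a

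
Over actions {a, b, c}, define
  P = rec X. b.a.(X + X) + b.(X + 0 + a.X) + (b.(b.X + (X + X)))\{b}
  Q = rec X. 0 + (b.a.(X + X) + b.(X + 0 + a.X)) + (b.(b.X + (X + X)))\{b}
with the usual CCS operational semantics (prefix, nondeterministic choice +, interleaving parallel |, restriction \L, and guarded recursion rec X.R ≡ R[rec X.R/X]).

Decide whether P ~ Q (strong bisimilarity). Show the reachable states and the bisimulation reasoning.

Reachable graph of P (4 states):
  p0 = rec X. b.a.(X + X) + b.(X + 0 + a.X) + (b.(b.X + (X + X)))\{b} | ··b··> p1, ··b··> p2
  p1 = (rec X. b.a.(X + X) + b.(X + 0 + a.X) + (b.(b.X + (X + X)))\{b}) + 0 + a.(rec X. b.a.(X + X) + b.(X + 0 + a.X) + (b.(b.X + (X + X)))\{b}) | ··a··> p0, ··b··> p1, ··b··> p2
  p2 = a.((rec X. b.a.(X + X) + b.(X + 0 + a.X) + (b.(b.X + (X + X)))\{b}) + (rec X. b.a.(X + X) + b.(X + 0 + a.X) + (b.(b.X + (X + X)))\{b})) | ··a··> p3
  p3 = (rec X. b.a.(X + X) + b.(X + 0 + a.X) + (b.(b.X + (X + X)))\{b}) + (rec X. b.a.(X + X) + b.(X + 0 + a.X) + (b.(b.X + (X + X)))\{b}) | ··b··> p1, ··b··> p2
Reachable graph of Q (4 states):
  q0 = rec X. 0 + (b.a.(X + X) + b.(X + 0 + a.X)) + (b.(b.X + (X + X)))\{b} | ··b··> q1, ··b··> q2
  q1 = (rec X. 0 + (b.a.(X + X) + b.(X + 0 + a.X)) + (b.(b.X + (X + X)))\{b}) + 0 + a.(rec X. 0 + (b.a.(X + X) + b.(X + 0 + a.X)) + (b.(b.X + (X + X)))\{b}) | ··a··> q0, ··b··> q1, ··b··> q2
  q2 = a.((rec X. 0 + (b.a.(X + X) + b.(X + 0 + a.X)) + (b.(b.X + (X + X)))\{b}) + (rec X. 0 + (b.a.(X + X) + b.(X + 0 + a.X)) + (b.(b.X + (X + X)))\{b})) | ··a··> q3
  q3 = (rec X. 0 + (b.a.(X + X) + b.(X + 0 + a.X)) + (b.(b.X + (X + X)))\{b}) + (rec X. 0 + (b.a.(X + X) + b.(X + 0 + a.X)) + (b.(b.X + (X + X)))\{b}) | ··b··> q1, ··b··> q2
Bisimilarity quotient blocks:
  B0 = {p0, p3, q0, q3}
  B1 = {p1, q1}
  B2 = {p2, q2}
p0 ∈ B0, q0 ∈ B0 → same block

bisimilar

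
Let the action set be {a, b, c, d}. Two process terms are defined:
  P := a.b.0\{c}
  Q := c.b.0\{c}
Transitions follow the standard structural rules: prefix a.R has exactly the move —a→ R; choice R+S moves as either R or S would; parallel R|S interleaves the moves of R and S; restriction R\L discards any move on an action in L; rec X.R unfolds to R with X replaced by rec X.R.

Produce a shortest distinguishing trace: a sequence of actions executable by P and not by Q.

a

LTS(P): 3 reachable states
  p0 = a.b.0\{c} | —a→ p1
  p1 = b.0\{c} | —b→ p2
  p2 = 0\{c} | ∅
LTS(Q): 3 reachable states
  q0 = c.b.0\{c} | —c→ q1
  q1 = b.0\{c} | —b→ q2
  q2 = 0\{c} | ∅
Trace ⟨a⟩ through P, begin at {p0}:
  [1] a ⇒ {p1}
  ✓ P
Trace ⟨a⟩ through Q, begin at {q0}:
  [1] a ⇒ ∅  — Q cannot continue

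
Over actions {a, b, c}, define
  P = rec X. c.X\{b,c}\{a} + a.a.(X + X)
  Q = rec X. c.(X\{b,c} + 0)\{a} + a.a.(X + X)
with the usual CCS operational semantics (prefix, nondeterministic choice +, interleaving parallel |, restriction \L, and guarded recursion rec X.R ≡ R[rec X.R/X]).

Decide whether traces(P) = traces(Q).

YES

P's transition system — 4 states:
  m0 = rec X. c.X\{b,c}\{a} + a.a.(X + X) has moves =a=> m1, =c=> m2
  m1 = a.((rec X. c.X\{b,c}\{a} + a.a.(X + X)) + (rec X. c.X\{b,c}\{a} + a.a.(X + X))) has moves =a=> m3
  m2 = (rec X. c.X\{b,c}\{a} + a.a.(X + X))\{b,c}\{a} has moves (no moves)
  m3 = (rec X. c.X\{b,c}\{a} + a.a.(X + X)) + (rec X. c.X\{b,c}\{a} + a.a.(X + X)) has moves =a=> m1, =c=> m2
Q's transition system — 4 states:
  n0 = rec X. c.(X\{b,c} + 0)\{a} + a.a.(X + X) has moves =a=> n1, =c=> n2
  n1 = a.((rec X. c.(X\{b,c} + 0)\{a} + a.a.(X + X)) + (rec X. c.(X\{b,c} + 0)\{a} + a.a.(X + X))) has moves =a=> n3
  n2 = ((rec X. c.(X\{b,c} + 0)\{a} + a.a.(X + X))\{b,c} + 0)\{a} has moves (no moves)
  n3 = (rec X. c.(X\{b,c} + 0)\{a} + a.a.(X + X)) + (rec X. c.(X\{b,c} + 0)\{a} + a.a.(X + X)) has moves =a=> n1, =c=> n2
Coarsest stable partition (strong bisimilarity classes):
  B0 = {m0, m3, n0, n3}
  B1 = {m2, n2}
  B2 = {m1, n1}
m0 ∈ B0, n0 ∈ B0 → same block
Bisimilar ⇒ trace-equivalent.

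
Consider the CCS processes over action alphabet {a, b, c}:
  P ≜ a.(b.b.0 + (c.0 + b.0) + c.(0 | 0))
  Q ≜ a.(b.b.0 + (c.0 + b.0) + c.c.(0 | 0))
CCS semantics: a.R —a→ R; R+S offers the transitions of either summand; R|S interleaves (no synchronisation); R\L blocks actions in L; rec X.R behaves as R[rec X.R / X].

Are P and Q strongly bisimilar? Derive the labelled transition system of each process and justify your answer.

not bisimilar

LTS(P): 5 reachable states
  s0 = a.(b.b.0 + (c.0 + b.0) + c.(0 | 0)) | ··a··> s1
  s1 = b.b.0 + (c.0 + b.0) + c.(0 | 0) | ··b··> s2, ··b··> s3, ··c··> s2, ··c··> s4
  s2 = 0 | deadlocked
  s3 = b.0 | ··b··> s2
  s4 = 0 | 0 | deadlocked
LTS(Q): 6 reachable states
  t0 = a.(b.b.0 + (c.0 + b.0) + c.c.(0 | 0)) | ··a··> t1
  t1 = b.b.0 + (c.0 + b.0) + c.c.(0 | 0) | ··b··> t2, ··b··> t3, ··c··> t2, ··c··> t4
  t2 = 0 | deadlocked
  t3 = b.0 | ··b··> t2
  t4 = c.(0 | 0) | ··c··> t5
  t5 = 0 | 0 | deadlocked
Bisimilarity quotient blocks:
  B0 = {s0}
  B1 = {s1}
  B2 = {s2, s4, t2, t5}
  B3 = {s3, t3}
  B4 = {t0}
  B5 = {t1}
  B6 = {t4}
s0 ∈ B0, t0 ∈ B4 → different blocks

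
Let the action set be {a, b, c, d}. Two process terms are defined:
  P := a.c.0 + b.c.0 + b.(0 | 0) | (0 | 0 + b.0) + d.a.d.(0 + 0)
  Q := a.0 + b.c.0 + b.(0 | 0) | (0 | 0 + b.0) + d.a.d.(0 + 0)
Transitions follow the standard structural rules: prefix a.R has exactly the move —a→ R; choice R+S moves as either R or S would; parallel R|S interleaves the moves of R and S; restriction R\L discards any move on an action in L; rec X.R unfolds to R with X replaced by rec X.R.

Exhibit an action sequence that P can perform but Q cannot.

LTS(P): 9 reachable states
  s0 = a.c.0 + b.c.0 + b.(0 | 0) | (0 | 0 + b.0) + d.a.d.(0 + 0) :: ··a··> s1, ··b··> s1, ··b··> s2, ··b··> s3, ··d··> s4
  s1 = c.0 :: ··c··> s5
  s2 = 0 | 0 | (0 | 0 + b.0) :: ··b··> s6
  s3 = b.(0 | 0) | 0 :: ··b··> s6
  s4 = a.d.(0 + 0) :: ··a··> s7
  s5 = 0 :: (no moves)
  s6 = 0 | 0 | 0 :: (no moves)
  s7 = d.(0 + 0) :: ··d··> s8
  s8 = 0 + 0 :: (no moves)
LTS(Q): 9 reachable states
  t0 = a.0 + b.c.0 + b.(0 | 0) | (0 | 0 + b.0) + d.a.d.(0 + 0) :: ··a··> t1, ··b··> t2, ··b··> t3, ··b··> t4, ··d··> t5
  t1 = 0 :: (no moves)
  t2 = 0 | 0 | (0 | 0 + b.0) :: ··b··> t6
  t3 = b.(0 | 0) | 0 :: ··b··> t6
  t4 = c.0 :: ··c··> t1
  t5 = a.d.(0 + 0) :: ··a··> t7
  t6 = 0 | 0 | 0 :: (no moves)
  t7 = d.(0 + 0) :: ··d··> t8
  t8 = 0 + 0 :: (no moves)
Executing ac from P (initial set {s0}):
  after a @ step 1: {s1}
  after c @ step 2: {s5}
  — P admits the full trace.
Executing ac from Q (initial set {t0}):
  after a @ step 1: {t1}
  after c @ step 2: ∅ (Q stuck)

ac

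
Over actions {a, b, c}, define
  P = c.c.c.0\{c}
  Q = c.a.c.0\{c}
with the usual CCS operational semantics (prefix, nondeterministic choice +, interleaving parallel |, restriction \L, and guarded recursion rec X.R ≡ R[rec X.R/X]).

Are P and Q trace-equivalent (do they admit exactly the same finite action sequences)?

trace-distinct — witness ⟨cc⟩

LTS(P): 4 reachable states
  m0 = c.c.c.0\{c} :: ··c··> m1
  m1 = c.c.0\{c} :: ··c··> m2
  m2 = c.0\{c} :: ··c··> m3
  m3 = 0\{c} :: (no moves)
LTS(Q): 4 reachable states
  n0 = c.a.c.0\{c} :: ··c··> n1
  n1 = a.c.0\{c} :: ··a··> n2
  n2 = c.0\{c} :: ··c··> n3
  n3 = 0\{c} :: (no moves)
Trace ⟨cc⟩ through P, begin at {m0}:
  after c @ step 1: {m1}
  after c @ step 2: {m2}
  ✓ P
Trace ⟨cc⟩ through Q, begin at {n0}:
  after c @ step 1: {n1}
  after c @ step 2: ∅  — Q cannot continue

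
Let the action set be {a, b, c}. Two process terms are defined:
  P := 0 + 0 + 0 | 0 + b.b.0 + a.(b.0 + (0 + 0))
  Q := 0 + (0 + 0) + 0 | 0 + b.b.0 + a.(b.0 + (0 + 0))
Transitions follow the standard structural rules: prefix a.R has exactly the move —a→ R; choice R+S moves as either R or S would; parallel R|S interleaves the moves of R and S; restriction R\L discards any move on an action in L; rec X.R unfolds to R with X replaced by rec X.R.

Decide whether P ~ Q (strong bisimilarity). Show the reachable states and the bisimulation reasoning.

YES

LTS(P): 4 reachable states
  u0 = 0 + 0 + 0 | 0 + b.b.0 + a.(b.0 + (0 + 0)) | --a--▸ u1, --b--▸ u2
  u1 = b.0 + (0 + 0) | --b--▸ u3
  u2 = b.0 | --b--▸ u3
  u3 = 0 | deadlocked
LTS(Q): 4 reachable states
  v0 = 0 + (0 + 0) + 0 | 0 + b.b.0 + a.(b.0 + (0 + 0)) | --a--▸ v1, --b--▸ v2
  v1 = b.0 + (0 + 0) | --b--▸ v3
  v2 = b.0 | --b--▸ v3
  v3 = 0 | deadlocked
Coarsest stable partition (strong bisimilarity classes):
  B0 = {u0, v0}
  B1 = {u1, u2, v1, v2}
  B2 = {u3, v3}
u0 ∈ B0, v0 ∈ B0 → same block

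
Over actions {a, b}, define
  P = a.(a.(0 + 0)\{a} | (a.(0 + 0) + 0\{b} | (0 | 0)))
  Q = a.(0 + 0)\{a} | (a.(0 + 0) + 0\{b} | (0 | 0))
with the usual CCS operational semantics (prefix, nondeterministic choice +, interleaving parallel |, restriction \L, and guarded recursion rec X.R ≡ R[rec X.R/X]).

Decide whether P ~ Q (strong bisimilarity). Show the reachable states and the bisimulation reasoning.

P's transition system — 5 states:
  s0 = a.(a.(0 + 0)\{a} | (a.(0 + 0) + 0\{b} | (0 | 0))) ⊢ =a=> s1
  s1 = a.(0 + 0)\{a} | (a.(0 + 0) + 0\{b} | (0 | 0)) ⊢ =a=> s2, =a=> s3
  s2 = (0 + 0)\{a} | (a.(0 + 0) + 0\{b} | (0 | 0)) ⊢ =a=> s4
  s3 = a.(0 + 0)\{a} | (0 + 0) ⊢ =a=> s4
  s4 = (0 + 0)\{a} | (0 + 0) ⊢ ∅
Q's transition system — 4 states:
  t0 = a.(0 + 0)\{a} | (a.(0 + 0) + 0\{b} | (0 | 0)) ⊢ =a=> t1, =a=> t2
  t1 = (0 + 0)\{a} | (a.(0 + 0) + 0\{b} | (0 | 0)) ⊢ =a=> t3
  t2 = a.(0 + 0)\{a} | (0 + 0) ⊢ =a=> t3
  t3 = (0 + 0)\{a} | (0 + 0) ⊢ ∅
Bisimilarity quotient blocks:
  B0 = {s0}
  B1 = {s1, t0}
  B2 = {s2, s3, t1, t2}
  B3 = {s4, t3}
s0 ∈ B0, t0 ∈ B1 → different blocks

NO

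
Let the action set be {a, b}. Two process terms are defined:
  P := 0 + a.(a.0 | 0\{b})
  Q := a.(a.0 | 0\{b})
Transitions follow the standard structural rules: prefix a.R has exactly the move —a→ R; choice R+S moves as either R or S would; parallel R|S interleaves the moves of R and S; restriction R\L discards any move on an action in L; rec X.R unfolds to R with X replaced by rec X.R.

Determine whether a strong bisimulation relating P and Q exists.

Reachable graph of P (3 states):
  u0 = 0 + a.(a.0 | 0\{b}) → --a--▸ u1
  u1 = a.0 | 0\{b} → --a--▸ u2
  u2 = 0 | 0\{b} → ·
Reachable graph of Q (3 states):
  v0 = a.(a.0 | 0\{b}) → --a--▸ v1
  v1 = a.0 | 0\{b} → --a--▸ v2
  v2 = 0 | 0\{b} → ·
Coarsest stable partition (strong bisimilarity classes):
  B0 = {u0, v0}
  B1 = {u1, v1}
  B2 = {u2, v2}
u0 ∈ B0, v0 ∈ B0 → same block

P ~ Q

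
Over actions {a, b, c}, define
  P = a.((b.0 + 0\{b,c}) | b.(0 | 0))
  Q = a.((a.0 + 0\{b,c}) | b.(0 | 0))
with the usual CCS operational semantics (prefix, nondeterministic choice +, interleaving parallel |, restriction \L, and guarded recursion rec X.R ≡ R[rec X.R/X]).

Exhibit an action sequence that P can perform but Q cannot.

P's transition system — 5 states:
  u0 = a.((b.0 + 0\{b,c}) | b.(0 | 0)) → -a-> u1
  u1 = (b.0 + 0\{b,c}) | b.(0 | 0) → -b-> u2, -b-> u3
  u2 = (b.0 + 0\{b,c}) | (0 | 0) → -b-> u4
  u3 = 0 | b.(0 | 0) → -b-> u4
  u4 = 0 | (0 | 0) → ∅
Q's transition system — 5 states:
  v0 = a.((a.0 + 0\{b,c}) | b.(0 | 0)) → -a-> v1
  v1 = (a.0 + 0\{b,c}) | b.(0 | 0) → -a-> v2, -b-> v3
  v2 = 0 | b.(0 | 0) → -b-> v4
  v3 = (a.0 + 0\{b,c}) | (0 | 0) → -a-> v4
  v4 = 0 | (0 | 0) → ∅
Trace ⟨abb⟩ through P, begin at {u0}:
  step 1 (a): {u1}
  step 2 (b): {u2, u3}
  step 3 (b): {u4}
  — P admits the full trace.
Trace ⟨abb⟩ through Q, begin at {v0}:
  step 1 (a): {v1}
  step 2 (b): {v3}
  step 3 (b): ∅ (Q stuck)

abb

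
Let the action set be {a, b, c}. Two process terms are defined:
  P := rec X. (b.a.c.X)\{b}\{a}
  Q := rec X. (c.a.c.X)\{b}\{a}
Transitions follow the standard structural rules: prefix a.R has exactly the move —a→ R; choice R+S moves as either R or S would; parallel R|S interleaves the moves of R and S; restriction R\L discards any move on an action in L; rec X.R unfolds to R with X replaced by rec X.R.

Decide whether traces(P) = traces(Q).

P's transition system — 1 states:
  s0 = rec X. (b.a.c.X)\{b}\{a} → (no moves)
Q's transition system — 2 states:
  t0 = rec X. (c.a.c.X)\{b}\{a} → --c--▸ t1
  t1 = (a.c.(rec X. (c.a.c.X)\{b}\{a}))\{b}\{a} → (no moves)
Trace ⟨c⟩ through Q, begin at {t0}:
  after c @ step 1: {t1}
  — Q admits the full trace.
Trace ⟨c⟩ through P, begin at {s0}:
  after c @ step 1: ∅  — P cannot continue

NO — witness ⟨c⟩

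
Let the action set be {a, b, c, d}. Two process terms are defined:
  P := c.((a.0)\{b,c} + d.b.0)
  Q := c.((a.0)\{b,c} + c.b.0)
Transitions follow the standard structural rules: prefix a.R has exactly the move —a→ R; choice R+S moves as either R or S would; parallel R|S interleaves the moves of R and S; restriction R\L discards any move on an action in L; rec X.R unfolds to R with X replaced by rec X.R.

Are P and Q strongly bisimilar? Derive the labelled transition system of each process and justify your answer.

LTS(P): 5 reachable states
  u0 = c.((a.0)\{b,c} + d.b.0) ⊢ —c→ u1
  u1 = (a.0)\{b,c} + d.b.0 ⊢ —a→ u2, —d→ u3
  u2 = 0\{b,c} ⊢ ·
  u3 = b.0 ⊢ —b→ u4
  u4 = 0 ⊢ ·
LTS(Q): 5 reachable states
  v0 = c.((a.0)\{b,c} + c.b.0) ⊢ —c→ v1
  v1 = (a.0)\{b,c} + c.b.0 ⊢ —a→ v2, —c→ v3
  v2 = 0\{b,c} ⊢ ·
  v3 = b.0 ⊢ —b→ v4
  v4 = 0 ⊢ ·
Coarsest stable partition (strong bisimilarity classes):
  B0 = {u0}
  B1 = {u1}
  B2 = {u2, u4, v2, v4}
  B3 = {u3, v3}
  B4 = {v0}
  B5 = {v1}
u0 ∈ B0, v0 ∈ B4 → different blocks

NO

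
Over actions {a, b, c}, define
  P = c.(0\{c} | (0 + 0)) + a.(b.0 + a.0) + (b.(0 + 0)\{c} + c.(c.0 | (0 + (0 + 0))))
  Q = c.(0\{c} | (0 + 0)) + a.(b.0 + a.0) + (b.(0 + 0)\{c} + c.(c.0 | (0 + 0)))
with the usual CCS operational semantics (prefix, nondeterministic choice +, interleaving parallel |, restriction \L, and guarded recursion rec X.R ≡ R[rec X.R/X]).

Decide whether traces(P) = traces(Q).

YES

Reachable graph of P (7 states):
  u0 = c.(0\{c} | (0 + 0)) + a.(b.0 + a.0) + (b.(0 + 0)\{c} + c.(c.0 | (0 + (0 + 0)))) ⊢ —a→ u1, —b→ u2, —c→ u3, —c→ u4
  u1 = b.0 + a.0 ⊢ —a→ u5, —b→ u5
  u2 = (0 + 0)\{c} ⊢ ∅
  u3 = 0\{c} | (0 + 0) ⊢ ∅
  u4 = c.0 | (0 + (0 + 0)) ⊢ —c→ u6
  u5 = 0 ⊢ ∅
  u6 = 0 | (0 + (0 + 0)) ⊢ ∅
Reachable graph of Q (7 states):
  v0 = c.(0\{c} | (0 + 0)) + a.(b.0 + a.0) + (b.(0 + 0)\{c} + c.(c.0 | (0 + 0))) ⊢ —a→ v1, —b→ v2, —c→ v3, —c→ v4
  v1 = b.0 + a.0 ⊢ —a→ v5, —b→ v5
  v2 = (0 + 0)\{c} ⊢ ∅
  v3 = 0\{c} | (0 + 0) ⊢ ∅
  v4 = c.0 | (0 + 0) ⊢ —c→ v6
  v5 = 0 ⊢ ∅
  v6 = 0 | (0 + 0) ⊢ ∅
Coarsest stable partition (strong bisimilarity classes):
  B0 = {u0, v0}
  B1 = {u1, v1}
  B2 = {u2, u3, u5, u6, v2, v3, v5, v6}
  B3 = {u4, v4}
u0 ∈ B0, v0 ∈ B0 → same block
Bisimilar ⇒ trace-equivalent.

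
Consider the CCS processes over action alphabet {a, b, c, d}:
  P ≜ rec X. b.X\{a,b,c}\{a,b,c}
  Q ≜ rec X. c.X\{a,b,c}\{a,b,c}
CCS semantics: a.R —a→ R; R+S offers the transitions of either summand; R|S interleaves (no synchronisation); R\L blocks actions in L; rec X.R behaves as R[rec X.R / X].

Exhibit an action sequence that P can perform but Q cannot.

b

Reachable graph of P (2 states):
  m0 = rec X. b.X\{a,b,c}\{a,b,c} → -b-> m1
  m1 = (rec X. b.X\{a,b,c}\{a,b,c})\{a,b,c}\{a,b,c} → ·
Reachable graph of Q (2 states):
  n0 = rec X. c.X\{a,b,c}\{a,b,c} → -c-> n1
  n1 = (rec X. c.X\{a,b,c}\{a,b,c})\{a,b,c}\{a,b,c} → ·
Run σ = ⟨b⟩ on P: start {m0}
  [1] b ⇒ {m1}
  ✓ P
Run σ = ⟨b⟩ on Q: start {n0}
  [1] b ⇒ ∅  — Q cannot continue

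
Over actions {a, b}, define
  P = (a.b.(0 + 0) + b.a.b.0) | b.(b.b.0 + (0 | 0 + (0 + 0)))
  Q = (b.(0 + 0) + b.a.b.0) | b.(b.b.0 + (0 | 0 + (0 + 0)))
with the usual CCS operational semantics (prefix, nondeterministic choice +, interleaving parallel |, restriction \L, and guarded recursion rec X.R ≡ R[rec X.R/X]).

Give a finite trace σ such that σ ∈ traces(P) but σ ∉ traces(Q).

a

P's transition system — 24 states:
  s0 = (a.b.(0 + 0) + b.a.b.0) | b.(b.b.0 + (0 | 0 + (0 + 0))) has moves —a→ s1, —b→ s2, —b→ s3
  s1 = b.(0 + 0) | b.(b.b.0 + (0 | 0 + (0 + 0))) has moves —b→ s4, —b→ s5
  s2 = (a.b.(0 + 0) + b.a.b.0) | (b.b.0 + (0 | 0 + (0 + 0))) has moves —a→ s5, —b→ s6, —b→ s7
  s3 = a.b.0 | b.(b.b.0 + (0 | 0 + (0 + 0))) has moves —a→ s8, —b→ s7
  s4 = (0 + 0) | b.(b.b.0 + (0 | 0 + (0 + 0))) has moves —b→ s9
  s5 = b.(0 + 0) | (b.b.0 + (0 | 0 + (0 + 0))) has moves —b→ s10, —b→ s9
  s6 = (a.b.(0 + 0) + b.a.b.0) | b.0 has moves —a→ s10, —b→ s11, —b→ s12
  s7 = a.b.0 | (b.b.0 + (0 | 0 + (0 + 0))) has moves —a→ s13, —b→ s12
  s8 = b.0 | b.(b.b.0 + (0 | 0 + (0 + 0))) has moves —b→ s13, —b→ s14
  s9 = (0 + 0) | (b.b.0 + (0 | 0 + (0 + 0))) has moves —b→ s15
  s10 = b.(0 + 0) | b.0 has moves —b→ s15, —b→ s16
  s11 = (a.b.(0 + 0) + b.a.b.0) | 0 has moves —a→ s16, —b→ s17
  s12 = a.b.0 | b.0 has moves —a→ s18, —b→ s17
  s13 = b.0 | (b.b.0 + (0 | 0 + (0 + 0))) has moves —b→ s18, —b→ s19
  s14 = 0 | b.(b.b.0 + (0 | 0 + (0 + 0))) has moves —b→ s19
  s15 = (0 + 0) | b.0 has moves —b→ s20
  s16 = b.(0 + 0) | 0 has moves —b→ s20
  s17 = a.b.0 | 0 has moves —a→ s21
  s18 = b.0 | b.0 has moves —b→ s21, —b→ s22
  s19 = 0 | (b.b.0 + (0 | 0 + (0 + 0))) has moves —b→ s22
  s20 = (0 + 0) | 0 has moves (no moves)
  s21 = b.0 | 0 has moves —b→ s23
  s22 = 0 | b.0 has moves —b→ s23
  s23 = 0 | 0 has moves (no moves)
Q's transition system — 20 states:
  t0 = (b.(0 + 0) + b.a.b.0) | b.(b.b.0 + (0 | 0 + (0 + 0))) has moves —b→ t1, —b→ t2, —b→ t3
  t1 = (0 + 0) | b.(b.b.0 + (0 | 0 + (0 + 0))) has moves —b→ t4
  t2 = (b.(0 + 0) + b.a.b.0) | (b.b.0 + (0 | 0 + (0 + 0))) has moves —b→ t4, —b→ t5, —b→ t6
  t3 = a.b.0 | b.(b.b.0 + (0 | 0 + (0 + 0))) has moves —a→ t7, —b→ t6
  t4 = (0 + 0) | (b.b.0 + (0 | 0 + (0 + 0))) has moves —b→ t8
  t5 = (b.(0 + 0) + b.a.b.0) | b.0 has moves —b→ t10, —b→ t8, —b→ t9
  t6 = a.b.0 | (b.b.0 + (0 | 0 + (0 + 0))) has moves —a→ t11, —b→ t10
  t7 = b.0 | b.(b.b.0 + (0 | 0 + (0 + 0))) has moves —b→ t11, —b→ t12
  t8 = (0 + 0) | b.0 has moves —b→ t13
  t9 = (b.(0 + 0) + b.a.b.0) | 0 has moves —b→ t13, —b→ t14
  t10 = a.b.0 | b.0 has moves —a→ t15, —b→ t14
  t11 = b.0 | (b.b.0 + (0 | 0 + (0 + 0))) has moves —b→ t15, —b→ t16
  t12 = 0 | b.(b.b.0 + (0 | 0 + (0 + 0))) has moves —b→ t16
  t13 = (0 + 0) | 0 has moves (no moves)
  t14 = a.b.0 | 0 has moves —a→ t17
  t15 = b.0 | b.0 has moves —b→ t17, —b→ t18
  t16 = 0 | (b.b.0 + (0 | 0 + (0 + 0))) has moves —b→ t18
  t17 = b.0 | 0 has moves —b→ t19
  t18 = 0 | b.0 has moves —b→ t19
  t19 = 0 | 0 has moves (no moves)
Trace ⟨a⟩ through P, begin at {s0}:
  after a @ step 1: {s1}
  P completes σ.
Trace ⟨a⟩ through Q, begin at {t0}:
  after a @ step 1: ∅ (Q stuck)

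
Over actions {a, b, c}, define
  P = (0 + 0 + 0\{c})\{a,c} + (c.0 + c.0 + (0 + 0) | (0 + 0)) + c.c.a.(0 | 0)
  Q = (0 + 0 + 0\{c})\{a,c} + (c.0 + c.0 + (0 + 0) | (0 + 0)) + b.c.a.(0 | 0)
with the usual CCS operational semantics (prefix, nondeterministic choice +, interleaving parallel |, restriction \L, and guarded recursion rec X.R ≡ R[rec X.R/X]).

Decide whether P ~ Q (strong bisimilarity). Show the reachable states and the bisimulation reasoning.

LTS(P): 5 reachable states
  p0 = (0 + 0 + 0\{c})\{a,c} + (c.0 + c.0 + (0 + 0) | (0 + 0)) + c.c.a.(0 | 0) :: --c--▸ p1, --c--▸ p2
  p1 = 0 :: (no moves)
  p2 = c.a.(0 | 0) :: --c--▸ p3
  p3 = a.(0 | 0) :: --a--▸ p4
  p4 = 0 | 0 :: (no moves)
LTS(Q): 5 reachable states
  q0 = (0 + 0 + 0\{c})\{a,c} + (c.0 + c.0 + (0 + 0) | (0 + 0)) + b.c.a.(0 | 0) :: --b--▸ q1, --c--▸ q2
  q1 = c.a.(0 | 0) :: --c--▸ q3
  q2 = 0 :: (no moves)
  q3 = a.(0 | 0) :: --a--▸ q4
  q4 = 0 | 0 :: (no moves)
Partition-refinement fixed point:
  B0 = {p0}
  B1 = {p2, q1}
  B2 = {p3, q3}
  B3 = {p1, p4, q2, q4}
  B4 = {q0}
p0 ∈ B0, q0 ∈ B4 → different blocks

NO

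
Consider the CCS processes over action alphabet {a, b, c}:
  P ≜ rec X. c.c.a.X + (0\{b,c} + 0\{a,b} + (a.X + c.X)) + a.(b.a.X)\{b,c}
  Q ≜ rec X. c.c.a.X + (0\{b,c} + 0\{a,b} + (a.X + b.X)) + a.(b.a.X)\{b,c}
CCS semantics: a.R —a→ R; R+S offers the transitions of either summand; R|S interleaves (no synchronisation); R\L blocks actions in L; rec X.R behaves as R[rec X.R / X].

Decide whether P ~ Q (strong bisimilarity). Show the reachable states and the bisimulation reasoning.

not bisimilar

Reachable graph of P (4 states):
  s0 = rec X. c.c.a.X + (0\{b,c} + 0\{a,b} + (a.X + c.X)) + a.(b.a.X)\{b,c} ⊢ ··a··> s0, ··a··> s1, ··c··> s0, ··c··> s2
  s1 = (b.a.(rec X. c.c.a.X + (0\{b,c} + 0\{a,b} + (a.X + c.X)) + a.(b.a.X)\{b,c}))\{b,c} ⊢ stopped
  s2 = c.a.(rec X. c.c.a.X + (0\{b,c} + 0\{a,b} + (a.X + c.X)) + a.(b.a.X)\{b,c}) ⊢ ··c··> s3
  s3 = a.(rec X. c.c.a.X + (0\{b,c} + 0\{a,b} + (a.X + c.X)) + a.(b.a.X)\{b,c}) ⊢ ··a··> s0
Reachable graph of Q (4 states):
  t0 = rec X. c.c.a.X + (0\{b,c} + 0\{a,b} + (a.X + b.X)) + a.(b.a.X)\{b,c} ⊢ ··a··> t0, ··a··> t1, ··b··> t0, ··c··> t2
  t1 = (b.a.(rec X. c.c.a.X + (0\{b,c} + 0\{a,b} + (a.X + b.X)) + a.(b.a.X)\{b,c}))\{b,c} ⊢ stopped
  t2 = c.a.(rec X. c.c.a.X + (0\{b,c} + 0\{a,b} + (a.X + b.X)) + a.(b.a.X)\{b,c}) ⊢ ··c··> t3
  t3 = a.(rec X. c.c.a.X + (0\{b,c} + 0\{a,b} + (a.X + b.X)) + a.(b.a.X)\{b,c}) ⊢ ··a··> t0
Partition-refinement fixed point:
  B0 = {s0}
  B1 = {s1, t1}
  B2 = {s2}
  B3 = {s3}
  B4 = {t0}
  B5 = {t2}
  B6 = {t3}
s0 ∈ B0, t0 ∈ B4 → different blocks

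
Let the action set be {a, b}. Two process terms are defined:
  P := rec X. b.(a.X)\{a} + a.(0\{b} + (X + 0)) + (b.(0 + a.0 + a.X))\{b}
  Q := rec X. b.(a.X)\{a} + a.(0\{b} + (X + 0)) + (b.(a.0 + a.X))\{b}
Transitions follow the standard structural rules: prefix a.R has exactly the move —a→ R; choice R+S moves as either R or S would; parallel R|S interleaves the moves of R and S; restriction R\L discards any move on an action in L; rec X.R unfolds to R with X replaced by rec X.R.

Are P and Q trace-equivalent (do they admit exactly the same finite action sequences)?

trace-equivalent

P's transition system — 3 states:
  s0 = rec X. b.(a.X)\{a} + a.(0\{b} + (X + 0)) + (b.(0 + a.0 + a.X))\{b} has moves -a-> s1, -b-> s2
  s1 = 0\{b} + ((rec X. b.(a.X)\{a} + a.(0\{b} + (X + 0)) + (b.(0 + a.0 + a.X))\{b}) + 0) has moves -a-> s1, -b-> s2
  s2 = (a.(rec X. b.(a.X)\{a} + a.(0\{b} + (X + 0)) + (b.(0 + a.0 + a.X))\{b}))\{a} has moves ·
Q's transition system — 3 states:
  t0 = rec X. b.(a.X)\{a} + a.(0\{b} + (X + 0)) + (b.(a.0 + a.X))\{b} has moves -a-> t1, -b-> t2
  t1 = 0\{b} + ((rec X. b.(a.X)\{a} + a.(0\{b} + (X + 0)) + (b.(a.0 + a.X))\{b}) + 0) has moves -a-> t1, -b-> t2
  t2 = (a.(rec X. b.(a.X)\{a} + a.(0\{b} + (X + 0)) + (b.(a.0 + a.X))\{b}))\{a} has moves ·
Partition-refinement fixed point:
  B0 = {s0, s1, t0, t1}
  B1 = {s2, t2}
s0 ∈ B0, t0 ∈ B0 → same block
Bisimilar ⇒ trace-equivalent.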